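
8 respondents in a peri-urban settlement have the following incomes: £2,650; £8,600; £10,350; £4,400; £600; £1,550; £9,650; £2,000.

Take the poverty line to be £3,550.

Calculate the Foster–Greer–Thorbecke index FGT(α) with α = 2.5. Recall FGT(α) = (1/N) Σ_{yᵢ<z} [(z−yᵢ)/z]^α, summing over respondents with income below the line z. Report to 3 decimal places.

0.128

Below z: £600, £1,550, £2,000, £2,650 (q = 4 of N = 8).
Shortfall ratios: (3550−600)/3550 = 0.8310; (3550−1550)/3550 = 0.5634; (3550−2000)/3550 = 0.4366; (3550−2650)/3550 = 0.2535.
Raised to α = 2.5: 0.62948; 0.23823; 0.12597; 0.03236.
Sum = 1.026047; FGT(2.5) = 1.026047 / 8 = 0.128.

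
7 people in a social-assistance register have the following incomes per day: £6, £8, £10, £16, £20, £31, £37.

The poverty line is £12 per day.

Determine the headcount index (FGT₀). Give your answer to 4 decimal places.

3 of the 7 people have income below £12.
H = 3/7 = 0.4286.

0.4286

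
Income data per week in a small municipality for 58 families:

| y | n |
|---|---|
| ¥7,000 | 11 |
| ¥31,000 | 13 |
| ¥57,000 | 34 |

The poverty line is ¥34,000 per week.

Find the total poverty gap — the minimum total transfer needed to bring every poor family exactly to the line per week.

Incomes under z: 11×¥7,000, 13×¥31,000 (q = 24 of N = 58).
Individual gaps: 11×(34000−7000) = 297000; 13×(34000−31000) = 39000.
Aggregate gap = ¥336,000.

¥336,000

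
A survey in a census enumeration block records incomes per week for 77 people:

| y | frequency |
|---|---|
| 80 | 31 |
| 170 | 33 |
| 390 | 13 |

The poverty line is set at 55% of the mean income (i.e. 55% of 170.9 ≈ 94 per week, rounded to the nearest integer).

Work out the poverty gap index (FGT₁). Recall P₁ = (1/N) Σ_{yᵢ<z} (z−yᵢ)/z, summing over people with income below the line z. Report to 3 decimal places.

Below the line: 31×80 (q = 31 of N = 77).
Relative gaps: (94−80)/94 = 0.1489 (×31).
Sum of shortfalls = 4.617021; P₁ averages over all N: 4.617021 / 77 = 0.060.

0.060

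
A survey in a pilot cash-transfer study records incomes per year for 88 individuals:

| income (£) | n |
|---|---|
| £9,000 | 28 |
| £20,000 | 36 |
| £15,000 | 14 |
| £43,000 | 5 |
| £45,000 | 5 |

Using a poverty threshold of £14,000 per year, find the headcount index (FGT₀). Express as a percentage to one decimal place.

28 of the 88 individuals have income below £14,000.
H = 28/88 = 31.8%.

31.8%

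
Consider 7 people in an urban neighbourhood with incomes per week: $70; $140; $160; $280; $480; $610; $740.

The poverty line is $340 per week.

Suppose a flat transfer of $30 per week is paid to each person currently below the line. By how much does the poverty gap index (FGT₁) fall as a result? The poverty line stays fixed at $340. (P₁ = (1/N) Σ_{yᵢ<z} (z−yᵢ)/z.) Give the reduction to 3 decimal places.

0.050

Before: below the line — $70, $140, $160, $280; poverty gap index (FGT₁) = 0.29832.
After the $30 transfer: below the line — $100, $170, $190, $310; poverty gap index (FGT₁) = 0.24790.
Reduction = 0.29832 − 0.24790 = 0.050.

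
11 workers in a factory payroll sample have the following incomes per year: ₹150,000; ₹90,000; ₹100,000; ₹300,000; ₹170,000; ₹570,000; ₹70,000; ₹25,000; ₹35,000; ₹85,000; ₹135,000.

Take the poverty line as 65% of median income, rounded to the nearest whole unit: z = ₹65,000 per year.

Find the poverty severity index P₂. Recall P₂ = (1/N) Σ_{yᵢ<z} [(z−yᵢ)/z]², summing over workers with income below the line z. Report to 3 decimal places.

Below z: ₹25,000, ₹35,000 (q = 2 of N = 11).
Normalized shortfalls: (65000−25000)/65000 = 0.6154; (65000−35000)/65000 = 0.4615.
Squared: 0.3787; 0.2130.
Sum = 0.591716; P₂ = 0.591716 / 11 = 0.054.

0.054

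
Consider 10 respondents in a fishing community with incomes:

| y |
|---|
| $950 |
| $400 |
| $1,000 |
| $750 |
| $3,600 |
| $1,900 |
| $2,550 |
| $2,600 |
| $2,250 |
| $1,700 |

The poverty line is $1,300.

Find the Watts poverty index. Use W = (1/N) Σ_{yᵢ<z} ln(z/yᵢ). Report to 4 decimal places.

0.2305

Below z: $400, $750, $950, $1,000 (q = 4 of N = 10).
Log shortfalls: ln(1300/400) = 1.1787; ln(1300/750) = 0.5500; ln(1300/950) = 0.3137; ln(1300/1000) = 0.2624.
W = 2.304723 / 10 = 0.2305.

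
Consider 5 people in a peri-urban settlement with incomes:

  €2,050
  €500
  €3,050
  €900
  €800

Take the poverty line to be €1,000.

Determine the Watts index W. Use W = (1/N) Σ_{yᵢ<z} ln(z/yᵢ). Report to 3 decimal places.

Incomes under z: €500, €800, €900 (q = 3 of N = 5).
Log shortfalls: ln(1000/500) = 0.6931; ln(1000/800) = 0.2231; ln(1000/900) = 0.1054.
W = 1.021651 / 5 = 0.204.

0.204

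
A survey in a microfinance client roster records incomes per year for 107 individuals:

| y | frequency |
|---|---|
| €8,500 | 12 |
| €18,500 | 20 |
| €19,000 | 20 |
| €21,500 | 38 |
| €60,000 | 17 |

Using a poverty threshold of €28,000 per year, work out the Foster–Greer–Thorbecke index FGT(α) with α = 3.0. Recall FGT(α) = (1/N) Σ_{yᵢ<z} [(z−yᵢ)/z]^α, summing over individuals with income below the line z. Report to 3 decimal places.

Poor units: 12×€8,500, 20×€18,500, 20×€19,000, 38×€21,500 (q = 90 of N = 107).
Normalized shortfalls: (28000−8500)/28000 = 0.6964 (×12); (28000−18500)/28000 = 0.3393 (×20); (28000−19000)/28000 = 0.3214 (×20); (28000−21500)/28000 = 0.2321 (×38).
Raised to α = 3.0: 0.33778 (×12); 0.03906 (×20); 0.03321 (×20); 0.01251 (×38).
Sum = 5.974023; FGT(3.0) = 5.974023 / 107 = 0.056.

0.056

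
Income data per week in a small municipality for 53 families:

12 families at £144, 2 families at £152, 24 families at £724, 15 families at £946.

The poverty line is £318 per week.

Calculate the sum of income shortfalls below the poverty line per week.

£2,420

Below z: 12×£144, 2×£152 (q = 14 of N = 53).
Individual gaps: 12×(318−144) = 2088; 2×(318−152) = 332.
Aggregate gap = £2,420.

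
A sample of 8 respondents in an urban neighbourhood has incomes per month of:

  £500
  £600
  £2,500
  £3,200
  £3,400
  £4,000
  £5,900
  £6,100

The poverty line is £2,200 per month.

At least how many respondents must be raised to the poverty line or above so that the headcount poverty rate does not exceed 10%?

2

2 of the 8 respondents are poor, so H = 2/8 = 0.250.
A headcount ratio of at most 10% allows at most ⌊0.10 × 8⌋ = 0 poor respondents.
So at least 2 − 0 = 2 must be lifted.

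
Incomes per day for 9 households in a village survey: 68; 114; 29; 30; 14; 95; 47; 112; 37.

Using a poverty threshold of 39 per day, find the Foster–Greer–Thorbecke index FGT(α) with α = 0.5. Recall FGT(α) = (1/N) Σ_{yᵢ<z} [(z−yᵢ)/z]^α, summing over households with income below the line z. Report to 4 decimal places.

Below the line: 14, 29, 30, 37 (q = 4 of N = 9).
Normalized shortfalls: (39−14)/39 = 0.6410; (39−29)/39 = 0.2564; (39−30)/39 = 0.2308; (39−37)/39 = 0.0513.
Raised to α = 0.5: 0.80064; 0.50637; 0.48038; 0.22646.
Sum = 2.013850; FGT(0.5) = 2.013850 / 9 = 0.2238.

0.2238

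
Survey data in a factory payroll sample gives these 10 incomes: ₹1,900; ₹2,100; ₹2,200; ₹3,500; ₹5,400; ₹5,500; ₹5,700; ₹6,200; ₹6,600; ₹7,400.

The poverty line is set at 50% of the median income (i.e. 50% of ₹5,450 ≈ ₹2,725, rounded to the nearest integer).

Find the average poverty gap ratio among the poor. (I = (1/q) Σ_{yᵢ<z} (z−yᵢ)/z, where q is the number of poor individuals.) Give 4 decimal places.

0.2416

Incomes under z: ₹1,900, ₹2,100, ₹2,200 (q = 3 of N = 10).
Relative gaps: 0.3028, 0.2294, 0.1927; sum = 0.724771.
The income-gap ratio divides by q (the poor only): 0.724771 / 3 = 0.2416.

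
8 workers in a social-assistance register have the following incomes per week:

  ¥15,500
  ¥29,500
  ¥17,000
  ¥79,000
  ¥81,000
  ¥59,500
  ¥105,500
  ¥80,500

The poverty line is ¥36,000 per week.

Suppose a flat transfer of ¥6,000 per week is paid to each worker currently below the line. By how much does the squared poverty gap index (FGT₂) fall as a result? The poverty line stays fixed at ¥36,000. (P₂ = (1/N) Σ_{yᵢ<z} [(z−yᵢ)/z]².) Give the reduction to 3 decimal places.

0.043

Before: below the line — ¥15,500, ¥17,000, ¥29,500; squared poverty gap index (FGT₂) = 0.07943.
After the ¥6,000 transfer: below the line — ¥21,500, ¥23,000, ¥35,500; squared poverty gap index (FGT₂) = 0.03660.
Reduction = 0.07943 − 0.03660 = 0.043.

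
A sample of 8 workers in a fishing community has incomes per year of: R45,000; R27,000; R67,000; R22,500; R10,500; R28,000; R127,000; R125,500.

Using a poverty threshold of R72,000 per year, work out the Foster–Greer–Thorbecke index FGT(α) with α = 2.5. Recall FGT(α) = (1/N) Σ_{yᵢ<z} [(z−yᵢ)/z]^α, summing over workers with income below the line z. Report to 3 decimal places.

0.219

Poor units: R10,500, R22,500, R27,000, R28,000, R45,000, R67,000 (q = 6 of N = 8).
Normalized shortfalls: (72000−10500)/72000 = 0.8542; (72000−22500)/72000 = 0.6875; (72000−27000)/72000 = 0.6250; (72000−28000)/72000 = 0.6111; (72000−45000)/72000 = 0.3750; (72000−67000)/72000 = 0.0694.
Raised to α = 2.5: 0.67431; 0.39191; 0.30882; 0.29194; 0.08611; 0.00127.
Sum = 1.754358; FGT(2.5) = 1.754358 / 8 = 0.219.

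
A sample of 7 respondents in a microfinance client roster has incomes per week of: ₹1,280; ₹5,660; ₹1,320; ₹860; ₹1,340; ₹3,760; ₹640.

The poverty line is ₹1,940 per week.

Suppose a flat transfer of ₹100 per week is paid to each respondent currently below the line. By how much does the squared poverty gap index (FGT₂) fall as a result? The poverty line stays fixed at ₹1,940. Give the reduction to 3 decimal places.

0.030

Before: below the line — ₹640, ₹860, ₹1,280, ₹1,320, ₹1,340; squared poverty gap index (FGT₂) = 0.15321.
After the ₹100 transfer: below the line — ₹740, ₹960, ₹1,380, ₹1,420, ₹1,440; squared poverty gap index (FGT₂) = 0.12277.
Reduction = 0.15321 − 0.12277 = 0.030.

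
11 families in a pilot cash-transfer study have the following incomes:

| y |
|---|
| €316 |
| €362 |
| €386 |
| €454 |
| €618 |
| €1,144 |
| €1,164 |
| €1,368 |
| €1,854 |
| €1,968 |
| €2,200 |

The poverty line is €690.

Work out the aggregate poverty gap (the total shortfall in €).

Below z: €316, €362, €386, €454, €618 (q = 5 of N = 11).
Individual gaps: 690−316 = 374; 690−362 = 328; 690−386 = 304; 690−454 = 236; 690−618 = 72.
Aggregate gap = €1,314.

€1,314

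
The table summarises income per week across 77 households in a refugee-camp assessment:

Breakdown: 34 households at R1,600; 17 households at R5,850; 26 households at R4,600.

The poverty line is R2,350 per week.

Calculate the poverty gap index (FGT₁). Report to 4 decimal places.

0.1409

Poor units: 34×R1,600 (q = 34 of N = 77).
Shortfall ratios: (2350−1600)/2350 = 0.3191 (×34).
Sum of shortfalls = 10.851064; P₁ averages over all N: 10.851064 / 77 = 0.1409.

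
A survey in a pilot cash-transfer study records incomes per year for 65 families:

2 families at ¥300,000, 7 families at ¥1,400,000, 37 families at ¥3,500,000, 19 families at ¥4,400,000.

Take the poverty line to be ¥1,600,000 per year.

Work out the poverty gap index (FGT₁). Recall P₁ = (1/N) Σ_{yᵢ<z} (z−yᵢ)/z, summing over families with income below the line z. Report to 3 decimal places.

Incomes under z: 2×¥300,000, 7×¥1,400,000 (q = 9 of N = 65).
Gap ratios (z−y)/z: (1600000−300000)/1600000 = 0.8125 (×2); (1600000−1400000)/1600000 = 0.1250 (×7).
Sum of shortfalls = 2.500000; P₁ averages over all N: 2.500000 / 65 = 0.038.

0.038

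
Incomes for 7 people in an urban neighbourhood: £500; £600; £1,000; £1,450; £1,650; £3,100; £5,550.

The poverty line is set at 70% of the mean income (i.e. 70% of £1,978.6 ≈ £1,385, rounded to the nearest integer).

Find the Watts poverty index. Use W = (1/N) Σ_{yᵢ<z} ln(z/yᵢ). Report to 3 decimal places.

Incomes under z: £500, £600, £1,000 (q = 3 of N = 7).
Log gaps: ln(1385/500) = 1.0188; ln(1385/600) = 0.8365; ln(1385/1000) = 0.3257.
W = 2.181073 / 7 = 0.312.

0.312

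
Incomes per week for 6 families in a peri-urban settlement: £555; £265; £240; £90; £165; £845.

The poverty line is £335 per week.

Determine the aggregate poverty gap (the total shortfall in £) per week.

£580

Below the line: £90, £165, £240, £265 (q = 4 of N = 6).
Individual gaps: 335−90 = 245; 335−165 = 170; 335−240 = 95; 335−265 = 70.
Aggregate gap = £580.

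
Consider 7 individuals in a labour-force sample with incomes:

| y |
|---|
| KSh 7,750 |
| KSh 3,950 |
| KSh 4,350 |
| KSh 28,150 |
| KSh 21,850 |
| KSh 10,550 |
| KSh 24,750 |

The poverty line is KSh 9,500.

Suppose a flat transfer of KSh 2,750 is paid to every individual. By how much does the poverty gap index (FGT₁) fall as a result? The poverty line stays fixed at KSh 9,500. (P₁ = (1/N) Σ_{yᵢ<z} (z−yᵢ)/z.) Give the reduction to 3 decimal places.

Before: below the line — KSh 3,950, KSh 4,350, KSh 7,750; poverty gap index (FGT₁) = 0.18722.
After the KSh 2,750 transfer: below the line — KSh 6,700, KSh 7,100; poverty gap index (FGT₁) = 0.07820.
Reduction = 0.18722 − 0.07820 = 0.109.

0.109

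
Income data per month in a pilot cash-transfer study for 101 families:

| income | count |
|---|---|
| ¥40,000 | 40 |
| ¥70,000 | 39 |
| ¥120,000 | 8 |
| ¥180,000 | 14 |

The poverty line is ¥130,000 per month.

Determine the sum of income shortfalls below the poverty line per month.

Incomes under z: 40×¥40,000, 39×¥70,000, 8×¥120,000 (q = 87 of N = 101).
Individual gaps: 40×(130000−40000) = 3600000; 39×(130000−70000) = 2340000; 8×(130000−120000) = 80000.
Aggregate gap = ¥6,020,000.

¥6,020,000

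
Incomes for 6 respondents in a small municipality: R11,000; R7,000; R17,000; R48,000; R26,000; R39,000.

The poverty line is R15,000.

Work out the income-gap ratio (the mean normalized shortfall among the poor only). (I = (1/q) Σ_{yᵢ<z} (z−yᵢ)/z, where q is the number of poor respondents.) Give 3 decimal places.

0.400

Poor units: R7,000, R11,000 (q = 2 of N = 6).
Relative gaps: 0.5333, 0.2667; sum = 0.800000.
I averages over the q = 2 poor units only: 0.800000 / 2 = 0.400.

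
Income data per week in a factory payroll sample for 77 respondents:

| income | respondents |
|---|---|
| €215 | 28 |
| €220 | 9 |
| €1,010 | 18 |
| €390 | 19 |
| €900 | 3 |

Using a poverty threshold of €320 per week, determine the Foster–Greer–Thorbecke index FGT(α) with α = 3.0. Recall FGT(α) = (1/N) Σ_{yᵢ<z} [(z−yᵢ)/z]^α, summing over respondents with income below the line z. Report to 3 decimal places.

0.016

Poor units: 28×€215, 9×€220 (q = 37 of N = 77).
Gap ratios (z−y)/z: (320−215)/320 = 0.3281 (×28); (320−220)/320 = 0.3125 (×9).
Raised to α = 3.0: 0.03533 (×28); 0.03052 (×9).
Sum = 1.263840; FGT(3.0) = 1.263840 / 77 = 0.016.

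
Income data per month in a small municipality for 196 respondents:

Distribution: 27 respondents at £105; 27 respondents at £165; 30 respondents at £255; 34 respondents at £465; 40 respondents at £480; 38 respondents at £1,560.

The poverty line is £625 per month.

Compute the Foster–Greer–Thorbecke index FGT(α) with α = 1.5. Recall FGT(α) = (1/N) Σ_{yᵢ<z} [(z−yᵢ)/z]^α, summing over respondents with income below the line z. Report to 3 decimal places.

0.307

Poor units: 27×£105, 27×£165, 30×£255, 34×£465, 40×£480 (q = 158 of N = 196).
Gap ratios (z−y)/z: (625−105)/625 = 0.8320 (×27); (625−165)/625 = 0.7360 (×27); (625−255)/625 = 0.5920 (×30); (625−465)/625 = 0.2560 (×34); (625−480)/625 = 0.2320 (×40).
Raised to α = 1.5: 0.75890 (×27); 0.63142 (×27); 0.45549 (×30); 0.12953 (×34); 0.11175 (×40).
Sum = 60.077168; FGT(1.5) = 60.077168 / 196 = 0.307.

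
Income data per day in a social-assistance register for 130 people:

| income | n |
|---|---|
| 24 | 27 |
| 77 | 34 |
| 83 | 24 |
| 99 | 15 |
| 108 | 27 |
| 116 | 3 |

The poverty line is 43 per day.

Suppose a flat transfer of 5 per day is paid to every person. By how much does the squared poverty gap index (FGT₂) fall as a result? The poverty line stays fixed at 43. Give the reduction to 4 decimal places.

0.0185

Before: below the line — 27×24; squared poverty gap index (FGT₂) = 0.040550.
After the 5 transfer: below the line — 27×29; squared poverty gap index (FGT₂) = 0.022016.
Reduction = 0.040550 − 0.022016 = 0.0185.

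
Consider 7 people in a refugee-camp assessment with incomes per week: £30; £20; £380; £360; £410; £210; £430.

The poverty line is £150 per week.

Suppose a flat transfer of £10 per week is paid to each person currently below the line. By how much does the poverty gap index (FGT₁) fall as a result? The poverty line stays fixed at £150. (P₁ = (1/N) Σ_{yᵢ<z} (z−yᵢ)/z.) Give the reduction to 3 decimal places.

Before: below the line — £20, £30; poverty gap index (FGT₁) = 0.23810.
After the £10 transfer: below the line — £30, £40; poverty gap index (FGT₁) = 0.21905.
Reduction = 0.23810 − 0.21905 = 0.019.

0.019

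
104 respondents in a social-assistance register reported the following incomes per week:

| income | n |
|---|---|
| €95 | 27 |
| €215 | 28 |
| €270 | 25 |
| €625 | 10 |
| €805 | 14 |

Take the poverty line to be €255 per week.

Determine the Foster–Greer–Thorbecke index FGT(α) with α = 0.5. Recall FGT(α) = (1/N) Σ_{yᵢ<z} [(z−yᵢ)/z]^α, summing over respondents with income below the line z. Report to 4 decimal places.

0.3123

Poor units: 27×€95, 28×€215 (q = 55 of N = 104).
Shortfall ratios: (255−95)/255 = 0.6275 (×27); (255−215)/255 = 0.1569 (×28).
Raised to α = 0.5: 0.79212 (×27); 0.39606 (×28).
Sum = 32.476839; FGT(0.5) = 32.476839 / 104 = 0.3123.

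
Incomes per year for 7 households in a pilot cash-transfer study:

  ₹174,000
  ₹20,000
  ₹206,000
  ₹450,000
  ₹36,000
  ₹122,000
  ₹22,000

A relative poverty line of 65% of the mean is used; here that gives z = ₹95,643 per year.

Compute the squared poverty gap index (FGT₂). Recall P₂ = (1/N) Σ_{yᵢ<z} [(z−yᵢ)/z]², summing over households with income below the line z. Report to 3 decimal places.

Poor units: ₹20,000, ₹22,000, ₹36,000 (q = 3 of N = 7).
Shortfall ratios: (95643−20000)/95643 = 0.7909; (95643−22000)/95643 = 0.7700; (95643−36000)/95643 = 0.6236.
Squared: 0.6255; 0.5929; 0.3889.
Sum = 1.607249; P₂ = 1.607249 / 7 = 0.230.

0.230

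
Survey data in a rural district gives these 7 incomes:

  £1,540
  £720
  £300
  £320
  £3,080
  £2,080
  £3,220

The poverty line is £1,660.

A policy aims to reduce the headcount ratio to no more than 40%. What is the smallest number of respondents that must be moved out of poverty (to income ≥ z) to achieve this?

2

Currently q = 4 of N = 7 are below the line (H = 0.571).
A headcount ratio of at most 40% allows at most ⌊0.40 × 7⌋ = 2 poor respondents.
So at least 4 − 2 = 2 must be lifted.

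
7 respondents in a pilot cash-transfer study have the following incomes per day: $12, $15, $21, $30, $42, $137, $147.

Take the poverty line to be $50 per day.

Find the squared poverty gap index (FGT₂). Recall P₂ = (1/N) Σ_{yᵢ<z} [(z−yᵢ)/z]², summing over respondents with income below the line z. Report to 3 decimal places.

0.227

Below the line: $12, $15, $21, $30, $42 (q = 5 of N = 7).
Relative gaps: (50−12)/50 = 0.7600; (50−15)/50 = 0.7000; (50−21)/50 = 0.5800; (50−30)/50 = 0.4000; (50−42)/50 = 0.1600.
Squared: 0.5776; 0.4900; 0.3364; 0.1600; 0.0256.
Sum = 1.589600; P₂ = 1.589600 / 7 = 0.227.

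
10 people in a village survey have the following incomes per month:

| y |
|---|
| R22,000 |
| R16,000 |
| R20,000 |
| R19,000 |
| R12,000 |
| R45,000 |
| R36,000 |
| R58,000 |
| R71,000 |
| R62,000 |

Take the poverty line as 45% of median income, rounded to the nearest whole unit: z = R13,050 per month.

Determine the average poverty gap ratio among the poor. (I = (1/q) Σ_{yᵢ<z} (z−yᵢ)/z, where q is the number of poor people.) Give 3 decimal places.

0.080

Below the line: R12,000 (q = 1 of N = 10).
Relative gaps: 0.0805; sum = 0.080460.
I averages over the q = 1 poor units only: 0.080460 / 1 = 0.080.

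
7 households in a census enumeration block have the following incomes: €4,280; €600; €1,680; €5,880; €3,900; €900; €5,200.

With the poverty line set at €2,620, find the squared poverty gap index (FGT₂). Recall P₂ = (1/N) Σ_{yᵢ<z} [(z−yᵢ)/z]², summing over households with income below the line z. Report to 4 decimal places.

0.1649

Poor units: €600, €900, €1,680 (q = 3 of N = 7).
Gap ratios (z−y)/z: (2620−600)/2620 = 0.7710; (2620−900)/2620 = 0.6565; (2620−1680)/2620 = 0.3588.
Squared: 0.5944; 0.4310; 0.1287.
Sum = 1.154129; P₂ = 1.154129 / 7 = 0.1649.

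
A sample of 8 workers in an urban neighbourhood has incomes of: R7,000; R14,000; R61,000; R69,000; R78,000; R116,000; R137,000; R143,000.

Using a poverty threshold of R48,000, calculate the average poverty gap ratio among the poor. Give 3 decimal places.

0.781

Below the line: R7,000, R14,000 (q = 2 of N = 8).
Relative gaps: 0.8542, 0.7083; sum = 1.562500.
The income-gap ratio divides by q (the poor only): 1.562500 / 2 = 0.781.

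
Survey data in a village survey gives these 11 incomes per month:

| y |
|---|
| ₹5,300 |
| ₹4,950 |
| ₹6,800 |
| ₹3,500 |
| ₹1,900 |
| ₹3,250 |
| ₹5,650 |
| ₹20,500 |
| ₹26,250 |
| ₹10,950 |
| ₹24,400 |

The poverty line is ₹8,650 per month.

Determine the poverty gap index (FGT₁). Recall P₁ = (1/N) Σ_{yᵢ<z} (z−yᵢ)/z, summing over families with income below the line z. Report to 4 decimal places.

0.3069

Below the line: ₹1,900, ₹3,250, ₹3,500, ₹4,950, ₹5,300, ₹5,650, ₹6,800 (q = 7 of N = 11).
Normalized shortfalls: (8650−1900)/8650 = 0.7803; (8650−3250)/8650 = 0.6243; (8650−3500)/8650 = 0.5954; (8650−4950)/8650 = 0.4277; (8650−5300)/8650 = 0.3873; (8650−5650)/8650 = 0.3468; (8650−6800)/8650 = 0.2139.
Σ = 3.375723. Dividing by the full population N = 11 gives P₁ = 0.3069.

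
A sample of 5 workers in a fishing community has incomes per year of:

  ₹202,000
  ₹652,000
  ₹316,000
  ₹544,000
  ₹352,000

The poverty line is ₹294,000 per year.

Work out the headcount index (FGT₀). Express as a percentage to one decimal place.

20.0%

1 of the 5 workers have income below ₹294,000.
H = 1/5 = 20.0%.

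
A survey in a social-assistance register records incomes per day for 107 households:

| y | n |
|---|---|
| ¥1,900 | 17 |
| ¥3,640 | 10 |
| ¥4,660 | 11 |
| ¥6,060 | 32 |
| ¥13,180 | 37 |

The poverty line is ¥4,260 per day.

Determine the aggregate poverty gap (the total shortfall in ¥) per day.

Below the line: 17×¥1,900, 10×¥3,640 (q = 27 of N = 107).
Individual gaps: 17×(4260−1900) = 40120; 10×(4260−3640) = 6200.
Aggregate gap = ¥46,320.

¥46,320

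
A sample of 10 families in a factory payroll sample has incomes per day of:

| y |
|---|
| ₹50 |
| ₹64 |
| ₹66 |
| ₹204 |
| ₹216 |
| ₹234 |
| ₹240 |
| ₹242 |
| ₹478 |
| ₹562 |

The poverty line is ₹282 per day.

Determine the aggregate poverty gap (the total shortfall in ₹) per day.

₹940

Below the line: ₹50, ₹64, ₹66, ₹204, ₹216, ₹234, ₹240, ₹242 (q = 8 of N = 10).
Individual gaps: 282−50 = 232; 282−64 = 218; 282−66 = 216; 282−204 = 78; 282−216 = 66; 282−234 = 48; 282−240 = 42; 282−242 = 40.
Aggregate gap = ₹940.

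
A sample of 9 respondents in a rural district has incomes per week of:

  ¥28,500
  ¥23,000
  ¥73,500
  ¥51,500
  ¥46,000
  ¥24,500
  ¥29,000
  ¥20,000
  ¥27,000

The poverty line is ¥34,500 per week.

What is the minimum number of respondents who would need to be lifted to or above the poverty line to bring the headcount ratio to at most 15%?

6 of the 9 respondents are poor, so H = 6/9 = 0.667.
A headcount ratio of at most 15% allows at most ⌊0.15 × 9⌋ = 1 poor respondents.
So at least 6 − 1 = 5 must be lifted.

5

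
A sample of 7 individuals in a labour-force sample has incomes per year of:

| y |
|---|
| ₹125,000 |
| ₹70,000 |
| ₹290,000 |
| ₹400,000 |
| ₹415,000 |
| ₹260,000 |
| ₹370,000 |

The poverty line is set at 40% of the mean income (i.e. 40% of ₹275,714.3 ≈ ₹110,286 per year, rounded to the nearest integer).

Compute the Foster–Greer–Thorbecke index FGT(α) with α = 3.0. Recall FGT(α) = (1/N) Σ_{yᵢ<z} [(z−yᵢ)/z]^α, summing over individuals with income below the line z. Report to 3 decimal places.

0.007

Incomes under z: ₹70,000 (q = 1 of N = 7).
Gap ratios (z−y)/z: (110286−70000)/110286 = 0.3653.
Raised to α = 3.0: 0.04874.
Sum = 0.048742; FGT(3.0) = 0.048742 / 7 = 0.007.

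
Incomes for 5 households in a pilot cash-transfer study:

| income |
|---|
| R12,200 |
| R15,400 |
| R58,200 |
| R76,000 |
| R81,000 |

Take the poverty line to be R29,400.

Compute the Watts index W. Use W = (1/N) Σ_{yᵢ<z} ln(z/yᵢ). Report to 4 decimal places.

Poor units: R12,200, R15,400 (q = 2 of N = 5).
Log gaps: ln(29400/12200) = 0.8796; ln(29400/15400) = 0.6466.
W = 1.526186 / 5 = 0.3052.

0.3052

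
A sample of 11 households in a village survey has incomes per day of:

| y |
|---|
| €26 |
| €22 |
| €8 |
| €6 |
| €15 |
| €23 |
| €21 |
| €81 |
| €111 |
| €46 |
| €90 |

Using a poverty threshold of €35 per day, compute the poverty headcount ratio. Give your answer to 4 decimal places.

0.6364

7 of the 11 households have income below €35.
H = 7/11 = 0.6364.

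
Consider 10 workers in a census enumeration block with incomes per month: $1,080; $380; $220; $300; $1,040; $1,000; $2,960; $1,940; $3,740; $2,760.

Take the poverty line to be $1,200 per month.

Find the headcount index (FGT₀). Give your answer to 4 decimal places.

0.6000

6 of the 10 workers have income below $1,200.
H = 6/10 = 0.6000.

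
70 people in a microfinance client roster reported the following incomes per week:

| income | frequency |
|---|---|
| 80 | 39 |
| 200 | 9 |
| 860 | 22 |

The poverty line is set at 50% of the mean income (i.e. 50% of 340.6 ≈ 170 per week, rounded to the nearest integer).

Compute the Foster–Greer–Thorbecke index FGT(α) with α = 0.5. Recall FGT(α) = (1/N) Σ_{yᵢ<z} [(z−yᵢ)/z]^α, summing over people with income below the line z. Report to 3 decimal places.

0.405

Poor units: 39×80 (q = 39 of N = 70).
Shortfall ratios: (170−80)/170 = 0.5294 (×39).
Raised to α = 0.5: 0.72761 (×39).
Sum = 28.376668; FGT(0.5) = 28.376668 / 70 = 0.405.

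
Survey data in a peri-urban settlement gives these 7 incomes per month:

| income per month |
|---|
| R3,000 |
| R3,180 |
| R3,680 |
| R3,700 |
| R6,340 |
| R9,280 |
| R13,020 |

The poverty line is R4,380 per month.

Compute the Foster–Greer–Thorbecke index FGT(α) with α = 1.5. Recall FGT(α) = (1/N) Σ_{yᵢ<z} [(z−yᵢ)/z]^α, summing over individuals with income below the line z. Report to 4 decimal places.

Below z: R3,000, R3,180, R3,680, R3,700 (q = 4 of N = 7).
Shortfall ratios: (4380−3000)/4380 = 0.3151; (4380−3180)/4380 = 0.2740; (4380−3680)/4380 = 0.1598; (4380−3700)/4380 = 0.1553.
Raised to α = 1.5: 0.17685; 0.14340; 0.06389; 0.06117.
Sum = 0.445317; FGT(1.5) = 0.445317 / 7 = 0.0636.

0.0636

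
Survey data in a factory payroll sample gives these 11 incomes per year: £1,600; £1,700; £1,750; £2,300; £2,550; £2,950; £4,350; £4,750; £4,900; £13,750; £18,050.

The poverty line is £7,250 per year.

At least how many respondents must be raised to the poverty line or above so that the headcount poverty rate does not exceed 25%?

Currently q = 9 of N = 11 are below the line (H = 0.818).
A headcount ratio of at most 25% allows at most ⌊0.25 × 11⌋ = 2 poor respondents.
So at least 9 − 2 = 7 must be lifted.

7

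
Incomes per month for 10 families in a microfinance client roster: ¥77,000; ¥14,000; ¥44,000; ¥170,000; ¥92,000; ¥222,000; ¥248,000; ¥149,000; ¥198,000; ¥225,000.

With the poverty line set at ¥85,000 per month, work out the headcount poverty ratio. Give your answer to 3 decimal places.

3 of the 10 families have income below ¥85,000.
H = 3/10 = 0.300.

0.300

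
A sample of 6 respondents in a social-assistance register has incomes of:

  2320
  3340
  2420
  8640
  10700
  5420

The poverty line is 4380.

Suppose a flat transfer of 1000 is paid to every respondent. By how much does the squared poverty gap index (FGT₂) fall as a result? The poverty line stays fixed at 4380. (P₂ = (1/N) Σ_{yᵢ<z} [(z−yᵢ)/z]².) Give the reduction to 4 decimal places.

0.0619

Before: below the line — 2320, 2420, 3340; squared poverty gap index (FGT₂) = 0.079638.
After the 1000 transfer: below the line — 3320, 3420, 4340; squared poverty gap index (FGT₂) = 0.017782.
Reduction = 0.079638 − 0.017782 = 0.0619.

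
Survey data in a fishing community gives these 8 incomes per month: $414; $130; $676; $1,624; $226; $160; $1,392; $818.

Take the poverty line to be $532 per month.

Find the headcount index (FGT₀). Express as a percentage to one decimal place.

4 of the 8 individuals have income below $532.
H = 4/8 = 50.0%.

50.0%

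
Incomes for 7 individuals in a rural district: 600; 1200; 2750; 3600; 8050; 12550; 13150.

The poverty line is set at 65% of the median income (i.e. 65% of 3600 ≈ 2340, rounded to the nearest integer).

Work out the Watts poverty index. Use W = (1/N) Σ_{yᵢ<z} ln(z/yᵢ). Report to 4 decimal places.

Below the line: 600, 1200 (q = 2 of N = 7).
ln(z/y) terms: ln(2340/600) = 1.3610; ln(2340/1200) = 0.6678.
W = 2.028806 / 7 = 0.2898.

0.2898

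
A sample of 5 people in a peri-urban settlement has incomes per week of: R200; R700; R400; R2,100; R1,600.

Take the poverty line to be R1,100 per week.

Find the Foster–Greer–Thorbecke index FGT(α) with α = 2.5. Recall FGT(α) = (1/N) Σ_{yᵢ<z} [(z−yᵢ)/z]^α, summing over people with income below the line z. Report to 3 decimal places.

Incomes under z: R200, R400, R700 (q = 3 of N = 5).
Shortfall ratios: (1100−200)/1100 = 0.8182; (1100−400)/1100 = 0.6364; (1100−700)/1100 = 0.3636.
Raised to α = 2.5: 0.60551; 0.32305; 0.07974.
Sum = 1.008298; FGT(2.5) = 1.008298 / 5 = 0.202.

0.202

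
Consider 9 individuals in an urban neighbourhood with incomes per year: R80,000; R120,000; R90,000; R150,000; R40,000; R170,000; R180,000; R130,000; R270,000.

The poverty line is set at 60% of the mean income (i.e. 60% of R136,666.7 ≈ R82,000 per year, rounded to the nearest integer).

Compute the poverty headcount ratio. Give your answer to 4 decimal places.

2 of the 9 individuals have income below R82,000.
H = 2/9 = 0.2222.

0.2222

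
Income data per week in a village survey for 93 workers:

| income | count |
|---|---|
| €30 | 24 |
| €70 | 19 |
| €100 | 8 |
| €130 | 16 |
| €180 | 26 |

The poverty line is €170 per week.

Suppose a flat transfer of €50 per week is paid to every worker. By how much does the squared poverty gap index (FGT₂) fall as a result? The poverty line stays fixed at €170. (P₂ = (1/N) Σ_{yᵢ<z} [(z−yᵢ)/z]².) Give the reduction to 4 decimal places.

Before: below the line — 24×€30, 19×€70, 8×€100, 16×€130; squared poverty gap index (FGT₂) = 0.269822.
After the €50 transfer: below the line — 24×€80, 19×€120, 8×€150; squared poverty gap index (FGT₂) = 0.091193.
Reduction = 0.269822 − 0.091193 = 0.1786.

0.1786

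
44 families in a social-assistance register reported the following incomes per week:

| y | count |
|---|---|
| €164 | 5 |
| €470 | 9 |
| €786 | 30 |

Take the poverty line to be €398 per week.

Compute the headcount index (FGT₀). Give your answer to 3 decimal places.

0.114

5 of the 44 families have income below €398.
H = 5/44 = 0.114.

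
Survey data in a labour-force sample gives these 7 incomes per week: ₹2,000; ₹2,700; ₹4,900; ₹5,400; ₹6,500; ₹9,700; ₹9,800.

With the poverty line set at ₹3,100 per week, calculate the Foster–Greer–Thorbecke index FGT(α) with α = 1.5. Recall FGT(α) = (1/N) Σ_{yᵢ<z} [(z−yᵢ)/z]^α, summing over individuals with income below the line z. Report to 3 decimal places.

Below z: ₹2,000, ₹2,700 (q = 2 of N = 7).
Shortfall ratios: (3100−2000)/3100 = 0.3548; (3100−2700)/3100 = 0.1290.
Raised to α = 1.5: 0.21137; 0.04635.
Sum = 0.257721; FGT(1.5) = 0.257721 / 7 = 0.037.

0.037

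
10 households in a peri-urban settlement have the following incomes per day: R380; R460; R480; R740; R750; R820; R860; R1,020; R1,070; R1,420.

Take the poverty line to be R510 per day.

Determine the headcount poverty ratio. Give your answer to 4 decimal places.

0.3000

3 of the 10 households have income below R510.
H = 3/10 = 0.3000.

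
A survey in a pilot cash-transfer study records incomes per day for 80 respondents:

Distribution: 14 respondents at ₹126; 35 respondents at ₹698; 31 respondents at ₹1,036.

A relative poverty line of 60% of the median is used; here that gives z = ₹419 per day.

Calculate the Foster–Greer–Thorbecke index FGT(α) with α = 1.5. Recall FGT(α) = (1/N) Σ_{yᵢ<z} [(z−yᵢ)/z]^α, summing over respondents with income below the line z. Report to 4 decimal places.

Below z: 14×₹126 (q = 14 of N = 80).
Shortfall ratios: (419−126)/419 = 0.6993 (×14).
Raised to α = 1.5: 0.58476 (×14).
Sum = 8.186692; FGT(1.5) = 8.186692 / 80 = 0.1023.

0.1023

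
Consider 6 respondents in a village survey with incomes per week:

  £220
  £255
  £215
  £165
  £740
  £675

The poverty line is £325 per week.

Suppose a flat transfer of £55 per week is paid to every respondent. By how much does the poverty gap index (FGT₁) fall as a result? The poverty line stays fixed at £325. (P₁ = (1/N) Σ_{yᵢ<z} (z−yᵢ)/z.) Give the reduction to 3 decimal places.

Before: below the line — £165, £215, £220, £255; poverty gap index (FGT₁) = 0.22821.
After the £55 transfer: below the line — £220, £270, £275, £310; poverty gap index (FGT₁) = 0.11538.
Reduction = 0.22821 − 0.11538 = 0.113.

0.113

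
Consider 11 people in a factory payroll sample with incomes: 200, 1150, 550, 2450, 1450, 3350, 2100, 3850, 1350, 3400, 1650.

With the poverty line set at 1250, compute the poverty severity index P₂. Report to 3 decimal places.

Below z: 200, 550, 1150 (q = 3 of N = 11).
Shortfall ratios: (1250−200)/1250 = 0.8400; (1250−550)/1250 = 0.5600; (1250−1150)/1250 = 0.0800.
Squared: 0.7056; 0.3136; 0.0064.
Sum = 1.025600; P₂ = 1.025600 / 11 = 0.093.

0.093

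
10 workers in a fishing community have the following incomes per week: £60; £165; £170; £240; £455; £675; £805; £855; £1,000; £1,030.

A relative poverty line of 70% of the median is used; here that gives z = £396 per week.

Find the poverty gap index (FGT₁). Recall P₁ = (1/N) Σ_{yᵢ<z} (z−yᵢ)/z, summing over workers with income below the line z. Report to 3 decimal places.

0.240

Below z: £60, £165, £170, £240 (q = 4 of N = 10).
Relative gaps: (396−60)/396 = 0.8485; (396−165)/396 = 0.5833; (396−170)/396 = 0.5707; (396−240)/396 = 0.3939.
Sum of shortfalls = 2.396465; P₁ averages over all N: 2.396465 / 10 = 0.240.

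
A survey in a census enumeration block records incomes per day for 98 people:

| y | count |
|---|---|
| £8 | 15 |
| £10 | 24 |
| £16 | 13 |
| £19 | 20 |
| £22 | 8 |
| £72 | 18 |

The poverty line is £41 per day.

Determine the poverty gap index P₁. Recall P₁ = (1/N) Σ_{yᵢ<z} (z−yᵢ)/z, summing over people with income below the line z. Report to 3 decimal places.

0.537

Incomes under z: 15×£8, 24×£10, 13×£16, 20×£19, 8×£22 (q = 80 of N = 98).
Shortfall ratios: (41−8)/41 = 0.8049 (×15); (41−10)/41 = 0.7561 (×24); (41−16)/41 = 0.6098 (×13); (41−19)/41 = 0.5366 (×20); (41−22)/41 = 0.4634 (×8).
Σ = 52.585366. Dividing by the full population N = 98 gives P₁ = 0.537.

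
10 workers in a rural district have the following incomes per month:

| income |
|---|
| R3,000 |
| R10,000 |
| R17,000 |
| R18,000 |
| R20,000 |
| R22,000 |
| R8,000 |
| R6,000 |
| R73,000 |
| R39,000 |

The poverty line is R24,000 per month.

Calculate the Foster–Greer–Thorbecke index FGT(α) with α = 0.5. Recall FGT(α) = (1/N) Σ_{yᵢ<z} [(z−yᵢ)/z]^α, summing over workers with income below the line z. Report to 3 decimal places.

Incomes under z: R3,000, R6,000, R8,000, R10,000, R17,000, R18,000, R20,000, R22,000 (q = 8 of N = 10).
Gap ratios (z−y)/z: (24000−3000)/24000 = 0.8750; (24000−6000)/24000 = 0.7500; (24000−8000)/24000 = 0.6667; (24000−10000)/24000 = 0.5833; (24000−17000)/24000 = 0.2917; (24000−18000)/24000 = 0.2500; (24000−20000)/24000 = 0.1667; (24000−22000)/24000 = 0.0833.
Raised to α = 0.5: 0.93541; 0.86603; 0.81650; 0.76376; 0.54006; 0.50000; 0.40825; 0.28868.
Sum = 5.118684; FGT(0.5) = 5.118684 / 10 = 0.512.

0.512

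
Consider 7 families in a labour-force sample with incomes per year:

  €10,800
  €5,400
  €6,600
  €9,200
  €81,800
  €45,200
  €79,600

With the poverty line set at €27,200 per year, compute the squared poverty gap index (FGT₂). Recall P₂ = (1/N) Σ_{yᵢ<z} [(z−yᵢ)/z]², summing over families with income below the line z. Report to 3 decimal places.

Below z: €5,400, €6,600, €9,200, €10,800 (q = 4 of N = 7).
Shortfall ratios: (27200−5400)/27200 = 0.8015; (27200−6600)/27200 = 0.7574; (27200−9200)/27200 = 0.6618; (27200−10800)/27200 = 0.6029.
Squared: 0.6424; 0.5736; 0.4379; 0.3635.
Sum = 2.017409; P₂ = 2.017409 / 7 = 0.288.

0.288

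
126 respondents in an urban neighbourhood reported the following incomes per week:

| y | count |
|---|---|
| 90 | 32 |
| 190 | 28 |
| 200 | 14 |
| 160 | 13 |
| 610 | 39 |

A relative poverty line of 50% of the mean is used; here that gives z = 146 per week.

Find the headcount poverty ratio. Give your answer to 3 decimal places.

32 of the 126 respondents have income below 146.
H = 32/126 = 0.254.

0.254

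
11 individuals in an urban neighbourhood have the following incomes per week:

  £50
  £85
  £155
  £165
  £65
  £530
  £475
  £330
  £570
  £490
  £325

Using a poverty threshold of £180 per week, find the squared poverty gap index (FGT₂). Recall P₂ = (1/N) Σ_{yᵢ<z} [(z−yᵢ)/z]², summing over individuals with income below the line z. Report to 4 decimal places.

0.1122

Incomes under z: £50, £65, £85, £155, £165 (q = 5 of N = 11).
Normalized shortfalls: (180−50)/180 = 0.7222; (180−65)/180 = 0.6389; (180−85)/180 = 0.5278; (180−155)/180 = 0.1389; (180−165)/180 = 0.0833.
Squared: 0.5216; 0.4082; 0.2785; 0.0193; 0.0069.
Sum = 1.234568; P₂ = 1.234568 / 11 = 0.1122.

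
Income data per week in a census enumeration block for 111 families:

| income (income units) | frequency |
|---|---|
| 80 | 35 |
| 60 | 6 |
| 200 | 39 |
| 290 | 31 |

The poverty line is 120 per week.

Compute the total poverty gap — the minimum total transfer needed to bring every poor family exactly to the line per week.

Below the line: 6×60, 35×80 (q = 41 of N = 111).
Individual gaps: 6×(120−60) = 360; 35×(120−80) = 1400.
Aggregate gap = 1760.

1760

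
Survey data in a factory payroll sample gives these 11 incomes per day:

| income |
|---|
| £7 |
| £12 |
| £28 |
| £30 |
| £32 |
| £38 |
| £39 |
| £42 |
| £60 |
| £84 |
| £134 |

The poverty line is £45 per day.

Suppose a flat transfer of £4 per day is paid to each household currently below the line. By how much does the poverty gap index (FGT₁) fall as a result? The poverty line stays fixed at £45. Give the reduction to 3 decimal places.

Before: below the line — £7, £12, £28, £30, £32, £38, £39, £42; poverty gap index (FGT₁) = 0.26667.
After the £4 transfer: below the line — £11, £16, £32, £34, £36, £42, £43; poverty gap index (FGT₁) = 0.20404.
Reduction = 0.26667 − 0.20404 = 0.063.

0.063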